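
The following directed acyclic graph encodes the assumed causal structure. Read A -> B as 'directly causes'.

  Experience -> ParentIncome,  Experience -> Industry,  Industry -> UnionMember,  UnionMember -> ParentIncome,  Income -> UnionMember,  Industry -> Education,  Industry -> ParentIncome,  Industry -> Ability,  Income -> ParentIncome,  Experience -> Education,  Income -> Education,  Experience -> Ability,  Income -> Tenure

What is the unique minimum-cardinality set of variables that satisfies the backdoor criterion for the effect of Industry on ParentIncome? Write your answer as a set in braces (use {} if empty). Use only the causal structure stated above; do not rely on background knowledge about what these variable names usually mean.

{Experience}

Variables eligible for adjustment (non-descendants of Industry, excluding Industry and ParentIncome): {Experience, Income, Tenure}.
Backdoor paths from Industry to ParentIncome:
  P1: Industry <- Experience -> Education <- Income -> UnionMember -> ParentIncome
  P2: Industry <- Experience -> Education <- Income -> ParentIncome
  P3: Industry <- Experience -> ParentIncome
The empty set is not sufficient: P3 (Industry <- Experience -> ParentIncome) has no collider blocking it and no conditioned non-collider, so it is open.
Try {Experience}:
  P1: blocked at fork node Experience ∈ conditioning set.
  P2: blocked at fork node Experience ∈ conditioning set.
  P3: blocked at fork node Experience ∈ conditioning set.
{Experience} contains no descendant of Industry and blocks every backdoor path.
No other singleton works — e.g. {Income} leaves P3 open — so {Experience} is the unique smallest valid adjustment set.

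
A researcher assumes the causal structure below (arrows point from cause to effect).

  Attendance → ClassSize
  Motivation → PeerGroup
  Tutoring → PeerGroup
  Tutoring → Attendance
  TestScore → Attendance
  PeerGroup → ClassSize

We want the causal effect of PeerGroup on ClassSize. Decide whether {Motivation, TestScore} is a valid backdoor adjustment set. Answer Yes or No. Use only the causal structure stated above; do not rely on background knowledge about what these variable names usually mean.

No

Backdoor paths from PeerGroup to ClassSize (paths whose first edge points into PeerGroup):
  P1: PeerGroup <- Tutoring -> Attendance -> ClassSize
Condition 1 (no descendant of PeerGroup in the set): holds — descendants of PeerGroup are {ClassSize}; none are in {Motivation, TestScore}.
Condition 2 (every backdoor path blocked by {Motivation, TestScore}):
  P1: open — no interior node is in the conditioning set.
{Motivation, TestScore} does not satisfy the backdoor criterion.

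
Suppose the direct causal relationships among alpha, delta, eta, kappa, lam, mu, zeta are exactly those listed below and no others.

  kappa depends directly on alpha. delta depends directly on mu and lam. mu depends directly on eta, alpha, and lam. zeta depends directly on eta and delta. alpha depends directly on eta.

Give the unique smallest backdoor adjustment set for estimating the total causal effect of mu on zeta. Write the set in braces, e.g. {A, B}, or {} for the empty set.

{eta, lam}

Variables eligible for adjustment (non-descendants of mu, excluding mu and zeta): {alpha, eta, kappa, lam}.
Backdoor paths from mu to zeta:
  P1: mu <- eta -> zeta
  P2: mu <- alpha <- eta -> zeta
  P3: mu <- lam -> delta -> zeta
The empty set is not sufficient: P1 (mu <- eta -> zeta) has no collider blocking it and no conditioned non-collider, so it is open.
Try {eta, lam}:
  P1: blocked at fork node eta ∈ conditioning set.
  P2: blocked at fork node eta ∈ conditioning set.
  P3: blocked at fork node lam ∈ conditioning set.
{eta, lam} contains no descendant of mu and blocks every backdoor path.
Every element of {eta, lam} is needed (dropping eta leaves P1 open; dropping lam leaves P3 open), so no proper subset is valid.
Among all size-2 subsets of the eligible variables, only {eta, lam} blocks every backdoor path, so it is the unique smallest valid adjustment set.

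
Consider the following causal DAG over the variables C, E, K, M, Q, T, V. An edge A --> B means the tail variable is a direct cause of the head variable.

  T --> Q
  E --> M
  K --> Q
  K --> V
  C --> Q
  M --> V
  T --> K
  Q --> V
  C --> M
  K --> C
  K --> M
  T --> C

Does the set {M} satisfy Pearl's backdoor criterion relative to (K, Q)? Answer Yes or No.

No

Backdoor paths from K to Q (paths whose first edge points into K):
  P1: K <- T -> C -> Q
  P2: K <- T -> C -> M -> V <- Q
  P3: K <- T -> Q
Condition 1 (no descendant of K in the set): FAILS — M is a descendant of K.
Condition 2 (every backdoor path blocked by {M}):
  P1: open — no interior node is in the conditioning set.
  P2: blocked at chain node M ∈ conditioning set.
  P3: open — no interior node is in the conditioning set.
{M} does not satisfy the backdoor criterion.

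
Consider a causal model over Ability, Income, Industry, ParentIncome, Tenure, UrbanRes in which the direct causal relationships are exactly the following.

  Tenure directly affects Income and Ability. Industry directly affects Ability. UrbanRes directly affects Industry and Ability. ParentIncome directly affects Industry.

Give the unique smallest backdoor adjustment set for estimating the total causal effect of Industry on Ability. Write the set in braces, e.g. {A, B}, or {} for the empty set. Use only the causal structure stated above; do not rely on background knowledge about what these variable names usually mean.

Variables eligible for adjustment (non-descendants of Industry, excluding Industry and Ability): {Income, ParentIncome, Tenure, UrbanRes}.
Backdoor paths from Industry to Ability:
  P1: Industry <- UrbanRes -> Ability
The empty set is not sufficient: P1 (Industry <- UrbanRes -> Ability) has no collider blocking it and no conditioned non-collider, so it is open.
Try {UrbanRes}:
  P1: blocked at fork node UrbanRes ∈ conditioning set.
{UrbanRes} contains no descendant of Industry and blocks every backdoor path.
No other singleton works — e.g. {Tenure} leaves P1 open — so {UrbanRes} is the unique smallest valid adjustment set.

{UrbanRes}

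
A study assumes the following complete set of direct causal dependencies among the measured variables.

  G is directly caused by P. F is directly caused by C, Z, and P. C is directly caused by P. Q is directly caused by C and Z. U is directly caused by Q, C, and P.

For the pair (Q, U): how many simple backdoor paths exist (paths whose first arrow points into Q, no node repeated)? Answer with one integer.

7

A backdoor path from Q to U is any simple undirected path whose first edge points into Q (i.e. leaves Q via a parent).
Parents of Q: {C, Z}.
Enumerating:
  P1: Q <- Z -> F <- P -> C -> U
  P2: Q <- Z -> F <- P -> U
  P3: Q <- Z -> F <- C <- P -> U
  P4: Q <- Z -> F <- C -> U
  P5: Q <- C <- P -> U
  P6: Q <- C -> U
  P7: Q <- C -> F <- P -> U
That exhausts the simple backdoor paths. Count: 7.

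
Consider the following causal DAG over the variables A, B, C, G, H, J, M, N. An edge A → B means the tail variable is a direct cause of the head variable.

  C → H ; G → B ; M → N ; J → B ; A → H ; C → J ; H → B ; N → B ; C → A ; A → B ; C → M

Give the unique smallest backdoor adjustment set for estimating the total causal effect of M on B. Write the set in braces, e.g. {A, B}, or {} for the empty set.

{C}

Variables eligible for adjustment (non-descendants of M, excluding M and B): {A, C, G, H, J}.
Backdoor paths from M to B:
  P1: M <- C -> A -> H -> B
  P2: M <- C -> A -> B
  P3: M <- C -> J -> B
  P4: M <- C -> H <- A -> B
  P5: M <- C -> H -> B
The empty set is not sufficient: P1 (M <- C -> A -> H -> B) has no collider blocking it and no conditioned non-collider, so it is open.
Try {C}:
  P1: blocked at fork node C ∈ conditioning set.
  P2: blocked at fork node C ∈ conditioning set.
  P3: blocked at fork node C ∈ conditioning set.
  P4: blocked at fork node C ∈ conditioning set.
  P5: blocked at fork node C ∈ conditioning set.
{C} contains no descendant of M and blocks every backdoor path.
No other singleton works — e.g. {G} leaves P1 open — so {C} is the unique smallest valid adjustment set.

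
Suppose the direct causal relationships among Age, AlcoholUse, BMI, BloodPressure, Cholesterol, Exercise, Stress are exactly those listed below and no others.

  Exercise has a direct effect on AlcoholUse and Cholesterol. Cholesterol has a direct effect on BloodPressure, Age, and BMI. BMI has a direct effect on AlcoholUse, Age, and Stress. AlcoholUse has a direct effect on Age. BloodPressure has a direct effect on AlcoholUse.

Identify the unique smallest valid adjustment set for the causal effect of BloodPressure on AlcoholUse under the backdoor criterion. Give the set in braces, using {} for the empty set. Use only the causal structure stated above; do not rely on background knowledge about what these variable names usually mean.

{Cholesterol}

Variables eligible for adjustment (non-descendants of BloodPressure, excluding BloodPressure and AlcoholUse): {BMI, Cholesterol, Exercise, Stress}.
Backdoor paths from BloodPressure to AlcoholUse:
  P1: BloodPressure <- Cholesterol <- Exercise -> AlcoholUse
  P2: BloodPressure <- Cholesterol -> BMI -> AlcoholUse
  P3: BloodPressure <- Cholesterol -> BMI -> Age <- AlcoholUse
  P4: BloodPressure <- Cholesterol -> Age <- BMI -> AlcoholUse
  P5: BloodPressure <- Cholesterol -> Age <- AlcoholUse
The empty set is not sufficient: P1 (BloodPressure <- Cholesterol <- Exercise -> AlcoholUse) has no collider blocking it and no conditioned non-collider, so it is open.
Try {Cholesterol}:
  P1: blocked at chain node Cholesterol ∈ conditioning set.
  P2: blocked at fork node Cholesterol ∈ conditioning set.
  P3: blocked at fork node Cholesterol ∈ conditioning set.
  P4: blocked at fork node Cholesterol ∈ conditioning set.
  P5: blocked at fork node Cholesterol ∈ conditioning set.
{Cholesterol} contains no descendant of BloodPressure and blocks every backdoor path.
No other singleton works — e.g. {Exercise} leaves P2 open — so {Cholesterol} is the unique smallest valid adjustment set.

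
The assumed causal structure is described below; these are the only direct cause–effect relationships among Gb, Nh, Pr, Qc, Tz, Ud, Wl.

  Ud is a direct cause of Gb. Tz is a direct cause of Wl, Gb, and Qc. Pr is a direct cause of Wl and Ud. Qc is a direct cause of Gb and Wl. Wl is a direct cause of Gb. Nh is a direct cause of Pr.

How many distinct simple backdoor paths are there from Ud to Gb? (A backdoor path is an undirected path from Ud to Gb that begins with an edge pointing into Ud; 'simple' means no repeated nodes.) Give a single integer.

A backdoor path from Ud to Gb is any simple undirected path whose first edge points into Ud (i.e. leaves Ud via a parent).
Parents of Ud: {Pr}.
Enumerating:
  P1: Ud <- Pr -> Wl <- Tz -> Qc -> Gb
  P2: Ud <- Pr -> Wl <- Tz -> Gb
  P3: Ud <- Pr -> Wl <- Qc <- Tz -> Gb
  P4: Ud <- Pr -> Wl <- Qc -> Gb
  P5: Ud <- Pr -> Wl -> Gb
That exhausts the simple backdoor paths. Count: 5.

5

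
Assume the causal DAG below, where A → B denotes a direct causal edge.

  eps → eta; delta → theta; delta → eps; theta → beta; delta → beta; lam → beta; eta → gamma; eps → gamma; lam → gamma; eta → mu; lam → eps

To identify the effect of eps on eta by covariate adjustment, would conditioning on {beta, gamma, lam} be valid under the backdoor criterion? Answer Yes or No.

Backdoor paths from eps to eta (paths whose first edge points into eps):
  P1: eps <- delta -> theta -> beta <- lam -> gamma <- eta
  P2: eps <- delta -> beta <- lam -> gamma <- eta
  P3: eps <- lam -> gamma <- eta
Condition 1 (no descendant of eps in the set): FAILS — gamma is a descendant of eps.
Condition 2 (every backdoor path blocked by {beta, gamma, lam}):
  P1: blocked at fork node lam ∈ conditioning set.
  P2: blocked at fork node lam ∈ conditioning set.
  P3: blocked at fork node lam ∈ conditioning set.
{beta, gamma, lam} does not satisfy the backdoor criterion.

No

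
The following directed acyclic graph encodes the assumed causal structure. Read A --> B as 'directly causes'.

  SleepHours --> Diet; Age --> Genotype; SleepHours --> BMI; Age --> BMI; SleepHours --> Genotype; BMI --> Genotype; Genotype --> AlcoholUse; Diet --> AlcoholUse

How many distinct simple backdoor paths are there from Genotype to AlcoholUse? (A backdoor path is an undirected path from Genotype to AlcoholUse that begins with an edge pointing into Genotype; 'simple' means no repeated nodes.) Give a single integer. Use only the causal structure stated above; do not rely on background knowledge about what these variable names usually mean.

3

A backdoor path from Genotype to AlcoholUse is any simple undirected path whose first edge points into Genotype (i.e. leaves Genotype via a parent).
Parents of Genotype: {Age, BMI, SleepHours}.
Enumerating:
  P1: Genotype <- Age -> BMI <- SleepHours -> Diet -> AlcoholUse
  P2: Genotype <- SleepHours -> Diet -> AlcoholUse
  P3: Genotype <- BMI <- SleepHours -> Diet -> AlcoholUse
That exhausts the simple backdoor paths. Count: 3.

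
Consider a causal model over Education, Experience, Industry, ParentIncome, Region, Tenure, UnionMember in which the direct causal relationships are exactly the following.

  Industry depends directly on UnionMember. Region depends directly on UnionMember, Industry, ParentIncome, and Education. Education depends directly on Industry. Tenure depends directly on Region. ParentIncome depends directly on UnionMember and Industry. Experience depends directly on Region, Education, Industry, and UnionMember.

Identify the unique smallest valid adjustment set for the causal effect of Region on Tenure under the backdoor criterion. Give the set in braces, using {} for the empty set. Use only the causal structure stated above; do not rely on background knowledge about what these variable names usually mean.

Variables eligible for adjustment (non-descendants of Region, excluding Region and Tenure): {Education, Industry, ParentIncome, UnionMember}.
Backdoor paths from Region to Tenure:
  (none)
With no backdoor paths the empty set already satisfies the criterion, and it is trivially minimal.

{}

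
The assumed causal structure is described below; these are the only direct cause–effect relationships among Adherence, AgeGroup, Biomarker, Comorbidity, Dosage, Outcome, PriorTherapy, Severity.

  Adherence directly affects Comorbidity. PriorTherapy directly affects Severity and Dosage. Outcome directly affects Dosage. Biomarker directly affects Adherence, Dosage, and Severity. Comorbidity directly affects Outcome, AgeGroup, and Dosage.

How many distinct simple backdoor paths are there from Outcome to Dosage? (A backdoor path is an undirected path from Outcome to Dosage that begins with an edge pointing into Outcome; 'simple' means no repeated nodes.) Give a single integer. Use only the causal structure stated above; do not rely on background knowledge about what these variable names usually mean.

A backdoor path from Outcome to Dosage is any simple undirected path whose first edge points into Outcome (i.e. leaves Outcome via a parent).
Parents of Outcome: {Comorbidity}.
Enumerating:
  P1: Outcome <- Comorbidity <- Adherence <- Biomarker -> Dosage
  P2: Outcome <- Comorbidity <- Adherence <- Biomarker -> Severity <- PriorTherapy -> Dosage
  P3: Outcome <- Comorbidity -> Dosage
That exhausts the simple backdoor paths. Count: 3.

3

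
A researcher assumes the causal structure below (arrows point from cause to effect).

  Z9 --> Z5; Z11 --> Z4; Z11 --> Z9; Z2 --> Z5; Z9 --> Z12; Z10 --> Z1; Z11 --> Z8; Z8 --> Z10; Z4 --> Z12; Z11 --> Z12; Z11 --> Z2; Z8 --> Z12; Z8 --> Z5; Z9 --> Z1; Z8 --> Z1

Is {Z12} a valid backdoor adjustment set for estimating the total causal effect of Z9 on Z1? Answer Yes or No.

Backdoor paths from Z9 to Z1 (paths whose first edge points into Z9):
  P1: Z9 <- Z11 -> Z8 -> Z10 -> Z1
  P2: Z9 <- Z11 -> Z8 -> Z1
  P3: Z9 <- Z11 -> Z2 -> Z5 <- Z8 -> Z10 -> Z1
  P4: Z9 <- Z11 -> Z2 -> Z5 <- Z8 -> Z1
  P5: Z9 <- Z11 -> Z4 -> Z12 <- Z8 -> Z10 -> Z1
  P6: Z9 <- Z11 -> Z4 -> Z12 <- Z8 -> Z1
  P7: Z9 <- Z11 -> Z12 <- Z8 -> Z10 -> Z1
  P8: Z9 <- Z11 -> Z12 <- Z8 -> Z1
Condition 1 (no descendant of Z9 in the set): FAILS — Z12 is a descendant of Z9.
Condition 2 (every backdoor path blocked by {Z12}):
  P1: open — no interior node is in the conditioning set.
  P2: open — no interior node is in the conditioning set.
  P3: blocked at collider Z5 (neither it nor any descendant is in the conditioning set).
  P4: blocked at collider Z5 (neither it nor any descendant is in the conditioning set).
  P5: open — collider(s) Z12 are conditioned on (or have a conditioned descendant) and no non-collider on the path is in the set.
  P6: open — collider(s) Z12 are conditioned on (or have a conditioned descendant) and no non-collider on the path is in the set.
  P7: open — collider(s) Z12 are conditioned on (or have a conditioned descendant) and no non-collider on the path is in the set.
  P8: open — collider(s) Z12 are conditioned on (or have a conditioned descendant) and no non-collider on the path is in the set.
{Z12} does not satisfy the backdoor criterion.

No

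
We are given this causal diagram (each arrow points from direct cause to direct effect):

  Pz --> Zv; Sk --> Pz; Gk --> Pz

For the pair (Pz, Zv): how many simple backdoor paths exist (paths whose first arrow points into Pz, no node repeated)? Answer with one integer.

A backdoor path from Pz to Zv is any simple undirected path whose first edge points into Pz (i.e. leaves Pz via a parent).
Parents of Pz: {Gk, Sk}.
No simple path from any parent of Pz reaches Zv without revisiting Pz, so there are no backdoor paths.

0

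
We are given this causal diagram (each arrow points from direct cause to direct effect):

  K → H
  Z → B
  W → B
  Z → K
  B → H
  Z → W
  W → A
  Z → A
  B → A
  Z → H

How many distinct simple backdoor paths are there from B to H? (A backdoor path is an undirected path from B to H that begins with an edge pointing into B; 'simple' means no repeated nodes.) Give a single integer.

6

A backdoor path from B to H is any simple undirected path whose first edge points into B (i.e. leaves B via a parent).
Parents of B: {W, Z}.
Enumerating:
  P1: B <- Z -> K -> H
  P2: B <- Z -> H
  P3: B <- W <- Z -> K -> H
  P4: B <- W <- Z -> H
  P5: B <- W -> A <- Z -> K -> H
  P6: B <- W -> A <- Z -> H
That exhausts the simple backdoor paths. Count: 6.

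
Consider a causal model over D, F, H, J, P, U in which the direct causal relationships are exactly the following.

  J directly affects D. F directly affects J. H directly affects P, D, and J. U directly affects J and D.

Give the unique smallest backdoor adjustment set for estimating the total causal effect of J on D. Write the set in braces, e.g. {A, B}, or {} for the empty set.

Variables eligible for adjustment (non-descendants of J, excluding J and D): {F, H, P, U}.
Backdoor paths from J to D:
  P1: J <- U -> D
  P2: J <- H -> D
The empty set is not sufficient: P1 (J <- U -> D) has no collider blocking it and no conditioned non-collider, so it is open.
Try {H, U}:
  P1: blocked at fork node U ∈ conditioning set.
  P2: blocked at fork node H ∈ conditioning set.
{H, U} contains no descendant of J and blocks every backdoor path.
Every element of {H, U} is needed (dropping H leaves P2 open; dropping U leaves P1 open), so no proper subset is valid.
Among all size-2 subsets of the eligible variables, only {H, U} blocks every backdoor path, so it is the unique smallest valid adjustment set.

{H, U}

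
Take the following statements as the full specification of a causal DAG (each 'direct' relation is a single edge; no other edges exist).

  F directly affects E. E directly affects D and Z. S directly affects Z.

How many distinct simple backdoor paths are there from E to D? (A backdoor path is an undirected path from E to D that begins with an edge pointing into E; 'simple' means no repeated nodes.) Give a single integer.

A backdoor path from E to D is any simple undirected path whose first edge points into E (i.e. leaves E via a parent).
Parents of E: {F}.
No simple path from any parent of E reaches D without revisiting E, so there are no backdoor paths.

0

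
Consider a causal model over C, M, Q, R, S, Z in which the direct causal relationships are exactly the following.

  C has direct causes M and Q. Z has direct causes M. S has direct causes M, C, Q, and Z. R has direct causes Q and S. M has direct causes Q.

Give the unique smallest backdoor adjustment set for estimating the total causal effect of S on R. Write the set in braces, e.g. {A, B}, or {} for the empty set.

{Q}

Variables eligible for adjustment (non-descendants of S, excluding S and R): {C, M, Q, Z}.
Backdoor paths from S to R:
  P1: S <- Q -> R
  P2: S <- M <- Q -> R
  P3: S <- M -> C <- Q -> R
  P4: S <- C <- Q -> R
  P5: S <- C <- M <- Q -> R
  P6: S <- Z <- M <- Q -> R
  P7: S <- Z <- M -> C <- Q -> R
The empty set is not sufficient: P1 (S <- Q -> R) has no collider blocking it and no conditioned non-collider, so it is open.
Try {Q}:
  P1: blocked at fork node Q ∈ conditioning set.
  P2: blocked at fork node Q ∈ conditioning set.
  P3: blocked at collider C (neither it nor any descendant is in the conditioning set).
  P4: blocked at fork node Q ∈ conditioning set.
  P5: blocked at fork node Q ∈ conditioning set.
  P6: blocked at fork node Q ∈ conditioning set.
  P7: blocked at collider C (neither it nor any descendant is in the conditioning set).
{Q} contains no descendant of S and blocks every backdoor path.
No other singleton works — e.g. {M} leaves P1 open — so {Q} is the unique smallest valid adjustment set.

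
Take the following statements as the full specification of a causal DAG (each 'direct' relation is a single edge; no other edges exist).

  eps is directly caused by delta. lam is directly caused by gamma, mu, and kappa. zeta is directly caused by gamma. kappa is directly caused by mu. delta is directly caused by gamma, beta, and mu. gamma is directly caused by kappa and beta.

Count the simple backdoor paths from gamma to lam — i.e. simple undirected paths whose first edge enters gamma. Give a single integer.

A backdoor path from gamma to lam is any simple undirected path whose first edge points into gamma (i.e. leaves gamma via a parent).
Parents of gamma: {beta, kappa}.
Enumerating:
  P1: gamma <- kappa <- mu -> lam
  P2: gamma <- kappa -> lam
  P3: gamma <- beta -> delta <- mu -> kappa -> lam
  P4: gamma <- beta -> delta <- mu -> lam
That exhausts the simple backdoor paths. Count: 4.

4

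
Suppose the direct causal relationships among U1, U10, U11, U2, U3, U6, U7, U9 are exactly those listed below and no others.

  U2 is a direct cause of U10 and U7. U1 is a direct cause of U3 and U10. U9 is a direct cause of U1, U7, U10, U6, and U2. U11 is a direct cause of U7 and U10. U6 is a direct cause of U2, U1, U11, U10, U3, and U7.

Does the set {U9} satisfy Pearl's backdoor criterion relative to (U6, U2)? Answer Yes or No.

Yes

Backdoor paths from U6 to U2 (paths whose first edge points into U6):
  P1: U6 <- U9 -> U1 -> U10 <- U2
  P2: U6 <- U9 -> U1 -> U10 <- U11 -> U7 <- U2
  P3: U6 <- U9 -> U2
  P4: U6 <- U9 -> U7 <- U2
  P5: U6 <- U9 -> U7 <- U11 -> U10 <- U2
  P6: U6 <- U9 -> U10 <- U2
  P7: U6 <- U9 -> U10 <- U11 -> U7 <- U2
Condition 1 (no descendant of U6 in the set): holds — descendants of U6 are {U1, U10, U11, U2, U3, U7}; none are in {U9}.
Condition 2 (every backdoor path blocked by {U9}):
  P1: blocked at fork node U9 ∈ conditioning set.
  P2: blocked at fork node U9 ∈ conditioning set.
  P3: blocked at fork node U9 ∈ conditioning set.
  P4: blocked at fork node U9 ∈ conditioning set.
  P5: blocked at fork node U9 ∈ conditioning set.
  P6: blocked at fork node U9 ∈ conditioning set.
  P7: blocked at fork node U9 ∈ conditioning set.
{U9} satisfies the backdoor criterion.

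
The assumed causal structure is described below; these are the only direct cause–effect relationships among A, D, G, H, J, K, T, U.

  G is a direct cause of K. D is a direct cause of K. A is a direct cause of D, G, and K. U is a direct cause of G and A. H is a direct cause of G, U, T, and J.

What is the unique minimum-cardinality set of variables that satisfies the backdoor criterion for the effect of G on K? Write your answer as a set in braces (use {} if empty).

Variables eligible for adjustment (non-descendants of G, excluding G and K): {A, D, H, J, T, U}.
Backdoor paths from G to K:
  P1: G <- H -> U -> A -> D -> K
  P2: G <- H -> U -> A -> K
  P3: G <- U -> A -> D -> K
  P4: G <- U -> A -> K
  P5: G <- A -> D -> K
  P6: G <- A -> K
The empty set is not sufficient: P1 (G <- H -> U -> A -> D -> K) has no collider blocking it and no conditioned non-collider, so it is open.
Try {A}:
  P1: blocked at chain node A ∈ conditioning set.
  P2: blocked at chain node A ∈ conditioning set.
  P3: blocked at chain node A ∈ conditioning set.
  P4: blocked at chain node A ∈ conditioning set.
  P5: blocked at fork node A ∈ conditioning set.
  P6: blocked at fork node A ∈ conditioning set.
{A} contains no descendant of G and blocks every backdoor path.
No other singleton works — e.g. {H} leaves P3 open — so {A} is the unique smallest valid adjustment set.

{A}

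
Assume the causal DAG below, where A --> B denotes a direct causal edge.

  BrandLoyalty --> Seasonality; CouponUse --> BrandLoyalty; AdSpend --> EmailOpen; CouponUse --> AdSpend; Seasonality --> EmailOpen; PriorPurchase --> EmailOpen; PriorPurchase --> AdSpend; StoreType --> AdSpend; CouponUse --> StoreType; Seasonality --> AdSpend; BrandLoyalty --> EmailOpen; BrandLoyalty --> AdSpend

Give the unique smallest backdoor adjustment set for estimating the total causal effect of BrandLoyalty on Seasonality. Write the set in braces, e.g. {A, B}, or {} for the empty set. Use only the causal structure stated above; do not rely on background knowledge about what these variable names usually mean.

{}

Variables eligible for adjustment (non-descendants of BrandLoyalty, excluding BrandLoyalty and Seasonality): {CouponUse, PriorPurchase, StoreType}.
Backdoor paths from BrandLoyalty to Seasonality:
  P1: BrandLoyalty <- CouponUse -> StoreType -> AdSpend <- Seasonality
  P2: BrandLoyalty <- CouponUse -> StoreType -> AdSpend <- PriorPurchase -> EmailOpen <- Seasonality
  P3: BrandLoyalty <- CouponUse -> StoreType -> AdSpend -> EmailOpen <- Seasonality
  P4: BrandLoyalty <- CouponUse -> AdSpend <- Seasonality
  P5: BrandLoyalty <- CouponUse -> AdSpend <- PriorPurchase -> EmailOpen <- Seasonality
  P6: BrandLoyalty <- CouponUse -> AdSpend -> EmailOpen <- Seasonality
Each backdoor path contains an unconditioned collider, so every path is already blocked with the empty conditioning set:
  P1: blocked at collider AdSpend (neither it nor any descendant is in the conditioning set).
  P2: blocked at collider AdSpend (neither it nor any descendant is in the conditioning set).
  P3: blocked at collider EmailOpen (neither it nor any descendant is in the conditioning set).
  P4: blocked at collider AdSpend (neither it nor any descendant is in the conditioning set).
  P5: blocked at collider AdSpend (neither it nor any descendant is in the conditioning set).
  P6: blocked at collider EmailOpen (neither it nor any descendant is in the conditioning set).
The empty set is therefore the unique smallest valid set.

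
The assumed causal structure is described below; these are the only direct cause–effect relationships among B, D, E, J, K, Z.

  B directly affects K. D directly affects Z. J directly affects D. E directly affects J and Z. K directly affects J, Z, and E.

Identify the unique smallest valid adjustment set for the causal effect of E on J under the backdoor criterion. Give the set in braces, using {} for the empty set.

Variables eligible for adjustment (non-descendants of E, excluding E and J): {B, K}.
Backdoor paths from E to J:
  P1: E <- K -> J
  P2: E <- K -> Z <- D <- J
The empty set is not sufficient: P1 (E <- K -> J) has no collider blocking it and no conditioned non-collider, so it is open.
Try {K}:
  P1: blocked at fork node K ∈ conditioning set.
  P2: blocked at fork node K ∈ conditioning set.
{K} contains no descendant of E and blocks every backdoor path.
No other singleton works — e.g. {B} leaves P1 open — so {K} is the unique smallest valid adjustment set.

{K}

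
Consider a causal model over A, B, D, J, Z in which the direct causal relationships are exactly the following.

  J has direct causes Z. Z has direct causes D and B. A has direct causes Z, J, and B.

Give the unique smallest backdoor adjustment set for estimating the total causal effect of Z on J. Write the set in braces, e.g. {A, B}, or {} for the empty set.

{}

Variables eligible for adjustment (non-descendants of Z, excluding Z and J): {B, D}.
Backdoor paths from Z to J:
  P1: Z <- B -> A <- J
Each backdoor path contains an unconditioned collider, so every path is already blocked with the empty conditioning set:
  P1: blocked at collider A (neither it nor any descendant is in the conditioning set).
The empty set is therefore the unique smallest valid set.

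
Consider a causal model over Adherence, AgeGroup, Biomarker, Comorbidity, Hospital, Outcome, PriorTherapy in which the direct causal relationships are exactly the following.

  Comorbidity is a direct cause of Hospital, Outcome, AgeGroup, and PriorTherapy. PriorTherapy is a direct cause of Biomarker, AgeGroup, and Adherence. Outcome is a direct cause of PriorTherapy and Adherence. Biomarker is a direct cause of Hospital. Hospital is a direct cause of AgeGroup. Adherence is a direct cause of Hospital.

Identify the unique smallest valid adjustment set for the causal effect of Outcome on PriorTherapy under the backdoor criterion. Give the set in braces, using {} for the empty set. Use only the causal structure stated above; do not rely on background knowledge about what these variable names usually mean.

Variables eligible for adjustment (non-descendants of Outcome, excluding Outcome and PriorTherapy): {Comorbidity}.
Backdoor paths from Outcome to PriorTherapy:
  P1: Outcome <- Comorbidity -> PriorTherapy
  P2: Outcome <- Comorbidity -> Hospital <- Biomarker <- PriorTherapy
  P3: Outcome <- Comorbidity -> Hospital <- Adherence <- PriorTherapy
  P4: Outcome <- Comorbidity -> Hospital -> AgeGroup <- PriorTherapy
  P5: Outcome <- Comorbidity -> AgeGroup <- PriorTherapy
  P6: Outcome <- Comorbidity -> AgeGroup <- Hospital <- Biomarker <- PriorTherapy
  P7: Outcome <- Comorbidity -> AgeGroup <- Hospital <- Adherence <- PriorTherapy
The empty set is not sufficient: P1 (Outcome <- Comorbidity -> PriorTherapy) has no collider blocking it and no conditioned non-collider, so it is open.
Try {Comorbidity}:
  P1: blocked at fork node Comorbidity ∈ conditioning set.
  P2: blocked at fork node Comorbidity ∈ conditioning set.
  P3: blocked at fork node Comorbidity ∈ conditioning set.
  P4: blocked at fork node Comorbidity ∈ conditioning set.
  P5: blocked at fork node Comorbidity ∈ conditioning set.
  P6: blocked at fork node Comorbidity ∈ conditioning set.
  P7: blocked at fork node Comorbidity ∈ conditioning set.
{Comorbidity} contains no descendant of Outcome and blocks every backdoor path.
{Comorbidity} is the unique smallest valid adjustment set.

{Comorbidity}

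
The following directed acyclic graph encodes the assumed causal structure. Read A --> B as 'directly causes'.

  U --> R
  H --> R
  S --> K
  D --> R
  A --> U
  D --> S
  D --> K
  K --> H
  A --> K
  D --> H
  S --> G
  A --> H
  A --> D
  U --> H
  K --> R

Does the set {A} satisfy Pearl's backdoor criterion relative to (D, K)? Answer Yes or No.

Backdoor paths from D to K (paths whose first edge points into D):
  P1: D <- A -> U -> H <- K
  P2: D <- A -> U -> H -> R <- K
  P3: D <- A -> U -> R <- K
  P4: D <- A -> U -> R <- H <- K
  P5: D <- A -> K
  P6: D <- A -> H <- U -> R <- K
  P7: D <- A -> H <- K
  P8: D <- A -> H -> R <- K
Condition 1 (no descendant of D in the set): holds — descendants of D are {G, H, K, R, S}; none are in {A}.
Condition 2 (every backdoor path blocked by {A}):
  P1: blocked at fork node A ∈ conditioning set.
  P2: blocked at fork node A ∈ conditioning set.
  P3: blocked at fork node A ∈ conditioning set.
  P4: blocked at fork node A ∈ conditioning set.
  P5: blocked at fork node A ∈ conditioning set.
  P6: blocked at fork node A ∈ conditioning set.
  P7: blocked at fork node A ∈ conditioning set.
  P8: blocked at fork node A ∈ conditioning set.
{A} satisfies the backdoor criterion.

Yes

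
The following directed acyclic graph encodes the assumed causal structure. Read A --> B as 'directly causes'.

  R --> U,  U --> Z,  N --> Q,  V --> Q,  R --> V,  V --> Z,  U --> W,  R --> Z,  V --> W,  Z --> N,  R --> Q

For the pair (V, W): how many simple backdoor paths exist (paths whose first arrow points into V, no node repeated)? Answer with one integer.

3

A backdoor path from V to W is any simple undirected path whose first edge points into V (i.e. leaves V via a parent).
Parents of V: {R}.
Enumerating:
  P1: V <- R -> U -> W
  P2: V <- R -> Z <- U -> W
  P3: V <- R -> Q <- N <- Z <- U -> W
That exhausts the simple backdoor paths. Count: 3.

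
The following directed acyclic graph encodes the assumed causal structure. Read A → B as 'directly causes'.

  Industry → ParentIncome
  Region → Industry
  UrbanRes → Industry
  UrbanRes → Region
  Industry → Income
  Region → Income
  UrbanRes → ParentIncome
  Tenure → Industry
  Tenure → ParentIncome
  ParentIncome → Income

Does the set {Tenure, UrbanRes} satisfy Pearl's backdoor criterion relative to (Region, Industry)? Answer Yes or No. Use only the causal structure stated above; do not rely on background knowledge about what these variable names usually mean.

Yes

Backdoor paths from Region to Industry (paths whose first edge points into Region):
  P1: Region <- UrbanRes -> Industry
  P2: Region <- UrbanRes -> ParentIncome <- Tenure -> Industry
  P3: Region <- UrbanRes -> ParentIncome <- Industry
  P4: Region <- UrbanRes -> ParentIncome -> Income <- Industry
Condition 1 (no descendant of Region in the set): holds — descendants of Region are {Income, Industry, ParentIncome}; none are in {Tenure, UrbanRes}.
Condition 2 (every backdoor path blocked by {Tenure, UrbanRes}):
  P1: blocked at fork node UrbanRes ∈ conditioning set.
  P2: blocked at fork node UrbanRes ∈ conditioning set.
  P3: blocked at fork node UrbanRes ∈ conditioning set.
  P4: blocked at fork node UrbanRes ∈ conditioning set.
{Tenure, UrbanRes} satisfies the backdoor criterion.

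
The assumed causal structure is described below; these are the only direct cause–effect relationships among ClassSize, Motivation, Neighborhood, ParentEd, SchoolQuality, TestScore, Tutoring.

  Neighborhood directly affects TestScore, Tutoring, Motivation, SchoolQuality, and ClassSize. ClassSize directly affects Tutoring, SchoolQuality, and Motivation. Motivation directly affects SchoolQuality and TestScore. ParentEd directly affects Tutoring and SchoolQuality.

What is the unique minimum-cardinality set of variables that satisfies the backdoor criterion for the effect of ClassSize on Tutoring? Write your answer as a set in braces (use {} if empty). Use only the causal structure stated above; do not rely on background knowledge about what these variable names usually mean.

Variables eligible for adjustment (non-descendants of ClassSize, excluding ClassSize and Tutoring): {Neighborhood, ParentEd}.
Backdoor paths from ClassSize to Tutoring:
  P1: ClassSize <- Neighborhood -> Motivation -> SchoolQuality <- ParentEd -> Tutoring
  P2: ClassSize <- Neighborhood -> TestScore <- Motivation -> SchoolQuality <- ParentEd -> Tutoring
  P3: ClassSize <- Neighborhood -> SchoolQuality <- ParentEd -> Tutoring
  P4: ClassSize <- Neighborhood -> Tutoring
The empty set is not sufficient: P4 (ClassSize <- Neighborhood -> Tutoring) has no collider blocking it and no conditioned non-collider, so it is open.
Try {Neighborhood}:
  P1: blocked at fork node Neighborhood ∈ conditioning set.
  P2: blocked at fork node Neighborhood ∈ conditioning set.
  P3: blocked at fork node Neighborhood ∈ conditioning set.
  P4: blocked at fork node Neighborhood ∈ conditioning set.
{Neighborhood} contains no descendant of ClassSize and blocks every backdoor path.
No other singleton works — e.g. {ParentEd} leaves P4 open — so {Neighborhood} is the unique smallest valid adjustment set.

{Neighborhood}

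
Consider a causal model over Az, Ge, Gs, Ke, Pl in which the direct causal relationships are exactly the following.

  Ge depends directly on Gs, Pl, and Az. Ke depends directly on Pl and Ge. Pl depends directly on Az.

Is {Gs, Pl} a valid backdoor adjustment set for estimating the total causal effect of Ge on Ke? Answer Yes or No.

Backdoor paths from Ge to Ke (paths whose first edge points into Ge):
  P1: Ge <- Az -> Pl -> Ke
  P2: Ge <- Pl -> Ke
Condition 1 (no descendant of Ge in the set): holds — descendants of Ge are {Ke}; none are in {Gs, Pl}.
Condition 2 (every backdoor path blocked by {Gs, Pl}):
  P1: blocked at chain node Pl ∈ conditioning set.
  P2: blocked at fork node Pl ∈ conditioning set.
{Gs, Pl} satisfies the backdoor criterion.

Yes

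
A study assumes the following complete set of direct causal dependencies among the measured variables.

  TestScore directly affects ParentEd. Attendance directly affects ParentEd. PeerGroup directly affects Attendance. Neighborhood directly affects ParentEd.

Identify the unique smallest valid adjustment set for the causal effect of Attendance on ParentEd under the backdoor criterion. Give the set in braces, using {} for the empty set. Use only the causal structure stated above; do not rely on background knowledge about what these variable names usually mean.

{}

Variables eligible for adjustment (non-descendants of Attendance, excluding Attendance and ParentEd): {Neighborhood, PeerGroup, TestScore}.
Backdoor paths from Attendance to ParentEd:
  (none)
With no backdoor paths the empty set already satisfies the criterion, and it is trivially minimal.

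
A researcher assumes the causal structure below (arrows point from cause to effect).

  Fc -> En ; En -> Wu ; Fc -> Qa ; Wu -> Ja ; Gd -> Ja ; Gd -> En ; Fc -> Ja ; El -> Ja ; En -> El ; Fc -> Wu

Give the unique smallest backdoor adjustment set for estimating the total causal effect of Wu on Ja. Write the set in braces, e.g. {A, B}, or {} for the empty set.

Variables eligible for adjustment (non-descendants of Wu, excluding Wu and Ja): {El, En, Fc, Gd, Qa}.
Backdoor paths from Wu to Ja:
  P1: Wu <- Fc -> En <- Gd -> Ja
  P2: Wu <- Fc -> En -> El -> Ja
  P3: Wu <- Fc -> Ja
  P4: Wu <- En <- Fc -> Ja
  P5: Wu <- En <- Gd -> Ja
  P6: Wu <- En -> El -> Ja
The empty set is not sufficient: P2 (Wu <- Fc -> En -> El -> Ja) has no collider blocking it and no conditioned non-collider, so it is open.
Try {En, Fc}:
  P1: blocked at fork node Fc ∈ conditioning set.
  P2: blocked at fork node Fc ∈ conditioning set.
  P3: blocked at fork node Fc ∈ conditioning set.
  P4: blocked at chain node En ∈ conditioning set.
  P5: blocked at chain node En ∈ conditioning set.
  P6: blocked at fork node En ∈ conditioning set.
{En, Fc} contains no descendant of Wu and blocks every backdoor path.
Every element of {En, Fc} is needed (dropping En leaves P5 open; dropping Fc leaves P1 open), so no proper subset is valid.
Among all size-2 subsets of the eligible variables, only {En, Fc} blocks every backdoor path, so it is the unique smallest valid adjustment set.

{En, Fc}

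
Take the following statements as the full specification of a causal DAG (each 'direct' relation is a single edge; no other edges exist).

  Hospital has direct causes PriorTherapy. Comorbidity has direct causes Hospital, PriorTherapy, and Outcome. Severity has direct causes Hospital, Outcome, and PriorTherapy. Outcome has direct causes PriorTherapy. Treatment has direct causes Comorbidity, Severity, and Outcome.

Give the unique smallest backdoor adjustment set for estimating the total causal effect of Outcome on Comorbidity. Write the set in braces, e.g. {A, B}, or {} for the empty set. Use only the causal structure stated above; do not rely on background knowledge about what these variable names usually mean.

{PriorTherapy}

Variables eligible for adjustment (non-descendants of Outcome, excluding Outcome and Comorbidity): {Hospital, PriorTherapy}.
Backdoor paths from Outcome to Comorbidity:
  P1: Outcome <- PriorTherapy -> Hospital -> Comorbidity
  P2: Outcome <- PriorTherapy -> Hospital -> Severity -> Treatment <- Comorbidity
  P3: Outcome <- PriorTherapy -> Comorbidity
  P4: Outcome <- PriorTherapy -> Severity <- Hospital -> Comorbidity
  P5: Outcome <- PriorTherapy -> Severity -> Treatment <- Comorbidity
The empty set is not sufficient: P1 (Outcome <- PriorTherapy -> Hospital -> Comorbidity) has no collider blocking it and no conditioned non-collider, so it is open.
Try {PriorTherapy}:
  P1: blocked at fork node PriorTherapy ∈ conditioning set.
  P2: blocked at fork node PriorTherapy ∈ conditioning set.
  P3: blocked at fork node PriorTherapy ∈ conditioning set.
  P4: blocked at fork node PriorTherapy ∈ conditioning set.
  P5: blocked at fork node PriorTherapy ∈ conditioning set.
{PriorTherapy} contains no descendant of Outcome and blocks every backdoor path.
No other singleton works — e.g. {Hospital} leaves P3 open — so {PriorTherapy} is the unique smallest valid adjustment set.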